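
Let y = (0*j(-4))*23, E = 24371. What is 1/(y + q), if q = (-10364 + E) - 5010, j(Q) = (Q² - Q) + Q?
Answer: 1/8997 ≈ 0.00011115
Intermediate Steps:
j(Q) = Q²
y = 0 (y = (0*(-4)²)*23 = (0*16)*23 = 0*23 = 0)
q = 8997 (q = (-10364 + 24371) - 5010 = 14007 - 5010 = 8997)
1/(y + q) = 1/(0 + 8997) = 1/8997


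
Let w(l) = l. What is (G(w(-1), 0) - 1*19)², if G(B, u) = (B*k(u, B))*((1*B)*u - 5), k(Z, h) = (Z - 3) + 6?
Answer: 16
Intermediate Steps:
k(Z, h) = 3 + Z (k(Z, h) = (-3 + Z) + 6 = 3 + Z)
G(B, u) = B*(-5 + B*u)*(3 + u) (G(B, u) = (B*(3 + u))*((1*B)*u - 5) = (B*(3 + u))*(B*u - 5) = (B*(3 + u))*(-5 + B*u) = B*(-5 + B*u)*(3 + u))
(G(w(-1), 0) - 1*19)² = (-(-5 - 1*0)*(3 + 0) - 1*19)² = (-1*(-5 + 0)*3 - 19)² = (-1*(-5)*3 - 19)² = (15 - 19)² = (-4)² = 16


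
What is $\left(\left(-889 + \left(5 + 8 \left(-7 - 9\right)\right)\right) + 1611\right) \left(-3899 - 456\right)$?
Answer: $-2608645$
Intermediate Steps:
$\left(\left(-889 + \left(5 + 8 \left(-7 - 9\right)\right)\right) + 1611\right) \left(-3899 - 456\right) = \left(\left(-889 + \left(5 + 8 \left(-7 - 9\right)\right)\right) + 1611\right) \left(-4355\right) = \left(\left(-889 + \left(5 + 8 \left(-16\right)\right)\right) + 1611\right) \left(-4355\right) = \left(\left(-889 + \left(5 - 128\right)\right) + 1611\right) \left(-4355\right) = \left(\left(-889 - 123\right) + 1611\right) \left(-4355\right) = \left(-1012 + 1611\right) \left(-4355\right) = 599 \left(-4355\right) = -2608645$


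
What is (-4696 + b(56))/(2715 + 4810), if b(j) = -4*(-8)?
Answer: -4664/7525 ≈ -0.61980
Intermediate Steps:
b(j) = 32
(-4696 + b(56))/(2715 + 4810) = (-4696 + 32)/(2715 + 4810) = -4664/7525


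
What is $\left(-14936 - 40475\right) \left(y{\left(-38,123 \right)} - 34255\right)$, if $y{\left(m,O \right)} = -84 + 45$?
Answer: $1900264834$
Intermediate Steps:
$y{\left(m,O \right)} = -39$
$\left(-14936 - 40475\right) \left(y{\left(-38,123 \right)} - 34255\right) = \left(-14936 - 40475\right) \left(-39 - 34255\right) = \left(-55411\right) \left(-34294\right) = 1900264834$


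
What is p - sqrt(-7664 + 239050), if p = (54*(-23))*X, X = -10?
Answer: 12420 - sqrt(231386) ≈ 11939.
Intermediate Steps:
p = 12420 (p = (54*(-23))*(-10) = -1242*(-10) = 12420)
p - sqrt(-7664 + 239050) = 12420 - sqrt(-7664 + 239050) = 12420 - sqrt(231386)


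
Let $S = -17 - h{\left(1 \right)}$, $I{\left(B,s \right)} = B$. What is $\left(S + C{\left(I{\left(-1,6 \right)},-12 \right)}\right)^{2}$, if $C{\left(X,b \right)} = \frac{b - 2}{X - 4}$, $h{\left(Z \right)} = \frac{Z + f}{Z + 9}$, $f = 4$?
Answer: $\frac{21609}{100} \approx 216.09$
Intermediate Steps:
$h{\left(Z \right)} = \frac{4 + Z}{9 + Z}$ ($h{\left(Z \right)} = \frac{Z + 4}{Z + 9} = \frac{4 + Z}{9 + Z}$)
$C{\left(X,b \right)} = \frac{-2 + b}{-4 + X}$
$S = - \frac{35}{2}$ ($S = -17 - \frac{4 + 1}{9 + 1} = -17 - \frac{1}{10} \cdot 5 = -17 - \frac{1}{2} = - \frac{35}{2} \approx -17.5$)
$\left(S + C{\left(I{\left(-1,6 \right)},-12 \right)}\right)^{2} = \left(- \frac{35}{2} + \frac{-2 - 12}{-4 - 1}\right)^{2} = \left(- \frac{35}{2} + \frac{1}{-5} \left(-14\right)\right)^{2} = \left(- \frac{35}{2} - - \frac{14}{5}\right)^{2} = \left(- \frac{35}{2} + \frac{14}{5}\right)^{2} = \left(- \frac{147}{10}\right)^{2} = \frac{21609}{100}$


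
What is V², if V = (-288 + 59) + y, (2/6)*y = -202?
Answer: 697225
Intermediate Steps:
y = -606 (y = 3*(-202) = -606)
V = -835 (V = (-288 + 59) - 606 = -229 - 606 = -835)
V² = (-835)² = 697225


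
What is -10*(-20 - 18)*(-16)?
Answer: -6080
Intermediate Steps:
-10*(-20 - 18)*(-16) = -10*(-38)*(-16) = 380*(-16) = -6080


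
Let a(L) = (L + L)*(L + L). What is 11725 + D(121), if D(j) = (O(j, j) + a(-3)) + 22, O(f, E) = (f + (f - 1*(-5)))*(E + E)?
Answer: 71557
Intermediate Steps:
a(L) = 4*L² (a(L) = (2*L)*(2*L) = 4*L²)
O(f, E) = 2*E*(5 + 2*f) (O(f, E) = (f + (f + 5))*(2*E) = (f + (5 + f))*(2*E) = (5 + 2*f)*(2*E) = 2*E*(5 + 2*f))
D(j) = 58 + 2*j*(5 + 2*j) (D(j) = (2*j*(5 + 2*j) + 4*(-3)²) + 22 = (2*j*(5 + 2*j) + 4*9) + 22 = (2*j*(5 + 2*j) + 36) + 22 = (36 + 2*j*(5 + 2*j)) + 22 = 58 + 2*j*(5 + 2*j))
11725 + D(121) = 11725 + (58 + 2*121*(5 + 2*121)) = 11725 + (58 + 2*121*(5 + 242)) = 11725 + (58 + 2*121*247) = 11725 + (58 + 59774) = 11725 + 59832 = 71557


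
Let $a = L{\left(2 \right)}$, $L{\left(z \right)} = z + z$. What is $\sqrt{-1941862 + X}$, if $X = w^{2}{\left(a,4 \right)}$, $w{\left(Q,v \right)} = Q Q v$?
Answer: $i \sqrt{1937766} \approx 1392.0 i$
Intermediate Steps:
$L{\left(z \right)} = 2 z$
$a = 4$ ($a = 2 \cdot 2 = 4$)
$w{\left(Q,v \right)} = v Q^{2}$ ($w{\left(Q,v \right)} = Q^{2} v = v Q^{2}$)
$X = 4096$ ($X = \left(4 \cdot 4^{2}\right)^{2} = \left(4 \cdot 16\right)^{2} = 64^{2} = 4096$)
$\sqrt{-1941862 + X} = \sqrt{-1941862 + 4096} = \sqrt{-1937766} = i \sqrt{1937766}$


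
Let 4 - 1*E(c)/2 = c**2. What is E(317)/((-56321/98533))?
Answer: 19802177010/56321 ≈ 3.5160e+5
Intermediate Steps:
E(c) = 8 - 2*c**2
E(317)/((-56321/98533)) = (8 - 2*317**2)/((-56321/98533)) = (8 - 2*100489)/((-56321*1/98533)) = (8 - 200978)/(-56321/98533) = -200970*(-98533/56321) = 19802177010/56321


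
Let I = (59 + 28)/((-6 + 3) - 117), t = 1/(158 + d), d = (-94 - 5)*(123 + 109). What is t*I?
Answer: 29/912400 ≈ 3.1784e-5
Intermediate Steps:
d = -22968 (d = -99*232 = -22968)
t = -1/22810 (t = 1/(158 - 22968) = 1/(-22810) = -1/22810 ≈ -4.3840e-5)
I = -29/40 (I = 87/(-3 - 117) = 87/(-120) = 87*(-1/120) = -29/40 ≈ -0.72500)
t*I = -1/22810*(-29/40) = 29/912400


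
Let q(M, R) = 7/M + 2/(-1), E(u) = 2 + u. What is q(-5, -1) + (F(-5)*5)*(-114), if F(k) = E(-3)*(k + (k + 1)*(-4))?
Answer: 31333/5 ≈ 6266.6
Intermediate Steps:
q(M, R) = -2 + 7/M (q(M, R) = 7/M + 2*(-1) = 7/M - 2 = -2 + 7/M)
F(k) = 4 + 3*k (F(k) = (2 - 3)*(k + (k + 1)*(-4)) = -(k + (1 + k)*(-4)) = -(k + (-4 - 4*k)) = -(-4 - 3*k) = 4 + 3*k)
q(-5, -1) + (F(-5)*5)*(-114) = (-2 + 7/(-5)) + ((4 + 3*(-5))*5)*(-114) = (-2 + 7*(-⅕)) + ((4 - 15)*5)*(-114) = (-2 - 7/5) - 11*5*(-114) = -17/5 - 55*(-114) = -17/5 + 6270 = 31333/5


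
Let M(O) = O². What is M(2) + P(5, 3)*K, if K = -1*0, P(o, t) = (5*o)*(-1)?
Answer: 4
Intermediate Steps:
P(o, t) = -5*o
K = 0
M(2) + P(5, 3)*K = 2² - 5*5*0 = 4 - 25*0 = 4 + 0 = 4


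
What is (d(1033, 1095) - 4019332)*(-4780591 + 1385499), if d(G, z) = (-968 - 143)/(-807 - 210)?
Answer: 13877980179212036/1017 ≈ 1.3646e+13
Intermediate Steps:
d(G, z) = 1111/1017 (d(G, z) = -1111/(-1017) = -1111*(-1/1017) = 1111/1017)
(d(1033, 1095) - 4019332)*(-4780591 + 1385499) = (1111/1017 - 4019332)*(-4780591 + 1385499) = -4087659533/1017*(-3395092) = 13877980179212036/1017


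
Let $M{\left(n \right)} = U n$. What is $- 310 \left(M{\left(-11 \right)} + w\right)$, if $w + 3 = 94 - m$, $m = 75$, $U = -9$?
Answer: $-35650$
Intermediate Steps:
$M{\left(n \right)} = - 9 n$
$w = 16$ ($w = -3 + \left(94 - 75\right) = -3 + 19 = 16$)
$- 310 \left(M{\left(-11 \right)} + w\right) = - 310 \left(\left(-9\right) \left(-11\right) + 16\right) = - 310 \left(99 + 16\right) = \left(-310\right) 115 = -35650$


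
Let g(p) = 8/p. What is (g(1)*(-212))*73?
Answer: -123808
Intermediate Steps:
(g(1)*(-212))*73 = ((8/1)*(-212))*73 = ((8*1)*(-212))*73 = (8*(-212))*73 = -1696*73 = -123808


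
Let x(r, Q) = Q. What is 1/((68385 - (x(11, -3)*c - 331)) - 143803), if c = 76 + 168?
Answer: -1/74355 ≈ -1.3449e-5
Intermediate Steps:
c = 244
1/((68385 - (x(11, -3)*c - 331)) - 143803) = 1/((68385 - (-3*244 - 331)) - 143803) = 1/((68385 - (-732 - 331)) - 143803) = 1/((68385 - 1*(-1063)) - 143803) = 1/((68385 + 1063) - 143803) = 1/(69448 - 143803) = 1/(-74355) = -1/74355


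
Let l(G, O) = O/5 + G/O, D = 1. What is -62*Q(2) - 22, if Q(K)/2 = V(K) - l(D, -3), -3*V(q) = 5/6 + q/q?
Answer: -2788/45 ≈ -61.956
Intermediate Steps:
l(G, O) = O/5 + G/O (l(G, O) = O*(⅕) + G/O = O/5 + G/O)
V(q) = -11/18 (V(q) = -(5/6 + q/q)/3 = -(5*(⅙) + 1)/3 = -(⅚ + 1)/3 = -⅓*11/6 = -11/18)
Q(K) = 29/45 (Q(K) = 2*(-11/18 - ((⅕)*(-3) + 1/(-3))) = 2*(-11/18 - (-⅗ + 1*(-⅓))) = 2*(-11/18 - (-⅗ - ⅓)) = 2*(-11/18 - 1*(-14/15)) = 2*(-11/18 + 14/15) = 2*(29/90) = 29/45)
-62*Q(2) - 22 = -62*29/45 - 22 = -1798/45 - 22 = -2788/45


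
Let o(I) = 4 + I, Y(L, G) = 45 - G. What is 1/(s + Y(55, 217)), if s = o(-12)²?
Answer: -1/108 ≈ -0.0092593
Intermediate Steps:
s = 64 (s = (4 - 12)² = (-8)² = 64)
1/(s + Y(55, 217)) = 1/(64 + (45 - 1*217)) = 1/(64 + (45 - 217)) = 1/(64 - 172) = 1/(-108) = -1/108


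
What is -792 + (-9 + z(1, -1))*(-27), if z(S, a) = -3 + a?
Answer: -441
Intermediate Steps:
-792 + (-9 + z(1, -1))*(-27) = -792 + (-9 + (-3 - 1))*(-27) = -792 + (-9 - 4)*(-27) = -792 - 13*(-27) = -792 + 351 = -441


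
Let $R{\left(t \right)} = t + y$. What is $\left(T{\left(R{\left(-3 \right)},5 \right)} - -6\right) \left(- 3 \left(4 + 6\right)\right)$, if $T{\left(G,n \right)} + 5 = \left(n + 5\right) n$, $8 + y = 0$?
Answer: $-1530$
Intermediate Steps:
$y = -8$ ($y = -8 + 0 = -8$)
$R{\left(t \right)} = -8 + t$ ($R{\left(t \right)} = t - 8 = -8 + t$)
$T{\left(G,n \right)} = -5 + n \left(5 + n\right)$ ($T{\left(G,n \right)} = -5 + \left(n + 5\right) n = -5 + \left(5 + n\right) n = -5 + n \left(5 + n\right)$)
$\left(T{\left(R{\left(-3 \right)},5 \right)} - -6\right) \left(- 3 \left(4 + 6\right)\right) = \left(\left(-5 + 5^{2} + 5 \cdot 5\right) - -6\right) \left(- 3 \left(4 + 6\right)\right) = \left(\left(-5 + 25 + 25\right) + 6\right) \left(\left(-3\right) 10\right) = \left(45 + 6\right) \left(-30\right) = 51 \left(-30\right) = -1530$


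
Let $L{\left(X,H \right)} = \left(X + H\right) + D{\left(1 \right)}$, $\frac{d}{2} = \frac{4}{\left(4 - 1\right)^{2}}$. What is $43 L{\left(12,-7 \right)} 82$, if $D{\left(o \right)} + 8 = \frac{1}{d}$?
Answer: $- \frac{26445}{4} \approx -6611.3$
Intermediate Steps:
$d = \frac{8}{9}$ ($d = 2 \frac{4}{\left(4 - 1\right)^{2}} = 2 \frac{4}{3^{2}} = 2 \cdot \frac{4}{9} = \frac{8}{9} \approx 0.88889$)
$D{\left(o \right)} = - \frac{55}{8}$ ($D{\left(o \right)} = -8 + \frac{1}{\frac{8}{9}} = -8 + \frac{9}{8} = - \frac{55}{8}$)
$L{\left(X,H \right)} = - \frac{55}{8} + H + X$ ($L{\left(X,H \right)} = \left(X + H\right) - \frac{55}{8} = \left(H + X\right) - \frac{55}{8} = - \frac{55}{8} + H + X$)
$43 L{\left(12,-7 \right)} 82 = 43 \left(- \frac{55}{8} - 7 + 12\right) 82 = 43 \left(- \frac{15}{8}\right) 82 = \left(- \frac{645}{8}\right) 82 = - \frac{26445}{4}$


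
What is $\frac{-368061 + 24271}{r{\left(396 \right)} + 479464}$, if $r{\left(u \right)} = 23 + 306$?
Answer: $- \frac{343790}{479793} \approx -0.71654$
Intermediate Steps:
$r{\left(u \right)} = 329$
$\frac{-368061 + 24271}{r{\left(396 \right)} + 479464} = \frac{-368061 + 24271}{329 + 479464} = - \frac{343790}{479793}$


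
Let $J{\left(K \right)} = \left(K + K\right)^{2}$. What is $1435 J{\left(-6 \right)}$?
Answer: $206640$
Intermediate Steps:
$J{\left(K \right)} = 4 K^{2}$ ($J{\left(K \right)} = \left(2 K\right)^{2} = 4 K^{2}$)
$1435 J{\left(-6 \right)} = 1435 \cdot 4 \left(-6\right)^{2} = 1435 \cdot 4 \cdot 36 = 1435 \cdot 144 = 206640$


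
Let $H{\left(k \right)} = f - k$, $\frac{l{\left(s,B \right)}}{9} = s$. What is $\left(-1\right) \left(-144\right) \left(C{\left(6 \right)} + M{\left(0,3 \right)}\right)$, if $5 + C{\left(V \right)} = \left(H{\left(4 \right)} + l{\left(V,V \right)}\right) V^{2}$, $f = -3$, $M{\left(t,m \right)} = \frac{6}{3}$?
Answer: $243216$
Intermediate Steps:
$l{\left(s,B \right)} = 9 s$
$M{\left(t,m \right)} = 2$ ($M{\left(t,m \right)} = 6 \cdot \frac{1}{3} = 2$)
$H{\left(k \right)} = -3 - k$
$C{\left(V \right)} = -5 + V^{2} \left(-7 + 9 V\right)$ ($C{\left(V \right)} = -5 + \left(\left(-3 - 4\right) + 9 V\right) V^{2} = -5 + \left(-7 + 9 V\right) V^{2} = -5 + V^{2} \left(-7 + 9 V\right)$)
$\left(-1\right) \left(-144\right) \left(C{\left(6 \right)} + M{\left(0,3 \right)}\right) = \left(-1\right) \left(-144\right) \left(\left(-5 - 7 \cdot 6^{2} + 9 \cdot 6^{3}\right) + 2\right) = 144 \left(\left(-5 - 252 + 9 \cdot 216\right) + 2\right) = 144 \left(\left(-5 - 252 + 1944\right) + 2\right) = 144 \left(1687 + 2\right) = 144 \cdot 1689 = 243216$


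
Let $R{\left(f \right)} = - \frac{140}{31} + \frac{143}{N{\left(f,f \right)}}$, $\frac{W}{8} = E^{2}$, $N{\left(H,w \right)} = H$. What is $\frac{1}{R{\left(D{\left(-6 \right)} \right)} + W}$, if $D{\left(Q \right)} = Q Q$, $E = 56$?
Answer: $\frac{1116}{27997601} \approx 3.9861 \cdot 10^{-5}$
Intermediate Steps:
$D{\left(Q \right)} = Q^{2}$
$W = 25088$ ($W = 8 \cdot 56^{2} = 8 \cdot 3136 = 25088$)
$R{\left(f \right)} = - \frac{140}{31} + \frac{143}{f}$
$\frac{1}{R{\left(D{\left(-6 \right)} \right)} + W} = \frac{1}{\left(- \frac{140}{31} + \frac{143}{\left(-6\right)^{2}}\right) + 25088} = \frac{1}{\left(- \frac{140}{31} + \frac{143}{36}\right) + 25088} = \frac{1}{- \frac{607}{1116} + 25088} = \frac{1}{\frac{27997601}{1116}} = \frac{1116}{27997601}$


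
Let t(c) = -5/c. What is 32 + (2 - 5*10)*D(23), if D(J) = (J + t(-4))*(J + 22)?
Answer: -52348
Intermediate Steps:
D(J) = (22 + J)*(5/4 + J) (D(J) = (J - 5/(-4))*(J + 22) = (J - 5*(-¼))*(22 + J) = (J + 5/4)*(22 + J) = (5/4 + J)*(22 + J) = (22 + J)*(5/4 + J))
32 + (2 - 5*10)*D(23) = 32 + (2 - 5*10)*(55/2 + 23² + (93/4)*23) = 32 + (2 - 50)*(55/2 + 529 + 2139/4) = 32 - 48*4365/4 = 32 - 52380 = -52348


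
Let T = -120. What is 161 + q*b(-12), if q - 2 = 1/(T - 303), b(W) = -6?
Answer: 21011/141 ≈ 149.01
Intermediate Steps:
q = 845/423 (q = 2 + 1/(-120 - 303) = 2 + 1/(-423) = 2 - 1/423 = 845/423 ≈ 1.9976)
161 + q*b(-12) = 161 + (845/423)*(-6) = 161 - 1690/141 = 21011/141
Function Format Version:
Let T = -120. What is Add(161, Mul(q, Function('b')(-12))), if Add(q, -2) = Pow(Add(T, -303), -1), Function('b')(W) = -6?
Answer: Rational(21011, 141) ≈ 149.01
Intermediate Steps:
q = Rational(845, 423) (q = Add(2, Pow(Add(-120, -303), -1)) = Add(2, Pow(-423, -1)) = Add(2, Rational(-1, 423)) = Rational(845, 423) ≈ 1.9976)
Add(161, Mul(q, Function('b')(-12))) = Add(161, Mul(Rational(845, 423), -6)) = Add(161, Rational(-1690, 141)) = Rational(21011, 141)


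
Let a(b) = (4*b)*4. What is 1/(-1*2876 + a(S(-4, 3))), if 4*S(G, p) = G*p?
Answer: -1/2924 ≈ -0.00034200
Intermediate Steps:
S(G, p) = G*p/4 (S(G, p) = (G*p)/4 = G*p/4)
a(b) = 16*b
1/(-1*2876 + a(S(-4, 3))) = 1/(-1*2876 + 16*((¼)*(-4)*3)) = 1/(-2876 + 16*(-3)) = 1/(-2876 - 48) = 1/(-2924) = -1/2924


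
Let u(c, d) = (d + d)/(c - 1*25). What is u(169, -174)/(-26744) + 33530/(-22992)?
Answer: -155997/106976 ≈ -1.4582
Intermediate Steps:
u(c, d) = 2*d/(-25 + c) (u(c, d) = (2*d)/(c - 25) = (2*d)/(-25 + c) = 2*d/(-25 + c))
u(169, -174)/(-26744) + 33530/(-22992) = (2*(-174)/(-25 + 169))/(-26744) + 33530/(-22992) = (2*(-174)/144)*(-1/26744) + 33530*(-1/22992) = (2*(-174)*(1/144))*(-1/26744) - 35/24 = -29/12*(-1/26744) - 35/24 = 29/320928 - 35/24 = -155997/106976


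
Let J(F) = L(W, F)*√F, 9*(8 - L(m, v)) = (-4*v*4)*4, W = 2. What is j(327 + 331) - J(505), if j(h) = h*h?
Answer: 432964 - 32392*√505/9 ≈ 3.5208e+5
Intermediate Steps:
L(m, v) = 8 + 64*v/9 (L(m, v) = 8 - -4*v*4*4/9 = 8 - (-16*v)*4/9 = 8 - (-64)*v/9 = 8 + 64*v/9)
j(h) = h²
J(F) = √F*(8 + 64*F/9) (J(F) = (8 + 64*F/9)*√F = √F*(8 + 64*F/9))
j(327 + 331) - J(505) = (327 + 331)² - √505*(8 + (64/9)*505) = 658² - √505*(8 + 32320/9) = 432964 - √505*32392/9 = 432964 - 32392*√505/9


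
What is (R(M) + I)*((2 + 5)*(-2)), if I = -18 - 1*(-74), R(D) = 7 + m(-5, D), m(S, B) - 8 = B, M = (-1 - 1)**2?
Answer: -1050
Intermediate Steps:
M = 4 (M = (-2)**2 = 4)
m(S, B) = 8 + B
R(D) = 15 + D (R(D) = 7 + (8 + D) = 15 + D)
I = 56 (I = -18 + 74 = 56)
(R(M) + I)*((2 + 5)*(-2)) = ((15 + 4) + 56)*((2 + 5)*(-2)) = (19 + 56)*(7*(-2)) = 75*(-14) = -1050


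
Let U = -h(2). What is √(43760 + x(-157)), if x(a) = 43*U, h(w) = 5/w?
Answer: √174610/2 ≈ 208.93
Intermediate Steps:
U = -5/2 ≈ -2.5000
x(a) = -215/2 (x(a) = 43*(-5/2) = -215/2)
√(43760 + x(-157)) = √(43760 - 215/2) = √(87305/2) = √174610/2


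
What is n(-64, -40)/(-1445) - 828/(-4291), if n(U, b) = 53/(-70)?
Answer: 11997089/62004950 ≈ 0.19349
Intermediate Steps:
n(U, b) = -53/70 (n(U, b) = 53*(-1/70) = -53/70)
n(-64, -40)/(-1445) - 828/(-4291) = -53/70/(-1445) - 828/(-4291) = -53/70*(-1/1445) - 828*(-1/4291) = 53/101150 + 828/4291 = 11997089/62004950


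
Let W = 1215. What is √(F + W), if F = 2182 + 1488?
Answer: √4885 ≈ 69.893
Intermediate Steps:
F = 3670
√(F + W) = √(3670 + 1215) = √4885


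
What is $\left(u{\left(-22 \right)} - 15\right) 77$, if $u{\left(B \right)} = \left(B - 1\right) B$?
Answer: $37807$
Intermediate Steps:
$u{\left(B \right)} = B \left(-1 + B\right)$ ($u{\left(B \right)} = \left(-1 + B\right) B = B \left(-1 + B\right)$)
$\left(u{\left(-22 \right)} - 15\right) 77 = \left(- 22 \left(-1 - 22\right) - 15\right) 77 = \left(\left(-22\right) \left(-23\right) - 15\right) 77 = \left(506 - 15\right) 77 = 491 \cdot 77 = 37807$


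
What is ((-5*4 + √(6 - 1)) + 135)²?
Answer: (115 + √5)² ≈ 13744.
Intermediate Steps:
((-5*4 + √(6 - 1)) + 135)² = ((-20 + √5) + 135)² = (115 + √5)²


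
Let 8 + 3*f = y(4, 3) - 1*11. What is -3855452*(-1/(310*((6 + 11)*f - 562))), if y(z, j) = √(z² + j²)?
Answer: -2891589/149110 ≈ -19.392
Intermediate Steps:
y(z, j) = √(j² + z²)
f = -14/3 (f = -8/3 + (√(3² + 4²) - 1*11)/3 = -8/3 + (√(9 + 16) - 11)/3 = -8/3 + (√25 - 11)/3 = -8/3 + (5 - 11)/3 = -8/3 + (⅓)*(-6) = -8/3 - 2 = -14/3 ≈ -4.6667)
-3855452*(-1/(310*((6 + 11)*f - 562))) = -3855452*(-1/(310*((6 + 11)*(-14/3) - 562))) = -3855452*(-1/(310*(17*(-14/3) - 562))) = -3855452*(-1/(310*(-238/3 - 562))) = -3855452/((-1924/3*(-310))) = -3855452/596440/3 = -3855452*3/596440 = -2891589/149110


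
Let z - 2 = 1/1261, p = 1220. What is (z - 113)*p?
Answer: -170763400/1261 ≈ -1.3542e+5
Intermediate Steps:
z = 2523/1261 (z = 2 + 1/1261 = 2523/1261 ≈ 2.0008)
(z - 113)*p = (2523/1261 - 113)*1220 = -139970/1261*1220 = -170763400/1261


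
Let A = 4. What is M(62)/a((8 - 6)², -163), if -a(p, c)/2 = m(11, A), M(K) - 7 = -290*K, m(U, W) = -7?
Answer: -17973/14 ≈ -1283.8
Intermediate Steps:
M(K) = 7 - 290*K
a(p, c) = 14 (a(p, c) = -2*(-7) = 14)
M(62)/a((8 - 6)², -163) = (7 - 290*62)/14 = (7 - 17980)*(1/14) = -17973*1/14 = -17973/14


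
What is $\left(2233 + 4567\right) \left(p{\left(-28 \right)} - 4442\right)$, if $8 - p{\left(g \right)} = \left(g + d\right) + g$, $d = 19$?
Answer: $-29899600$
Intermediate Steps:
$p{\left(g \right)} = -11 - 2 g$ ($p{\left(g \right)} = 8 - \left(\left(g + 19\right) + g\right) = 8 - \left(\left(19 + g\right) + g\right) = 8 - \left(19 + 2 g\right) = -11 - 2 g$)
$\left(2233 + 4567\right) \left(p{\left(-28 \right)} - 4442\right) = \left(2233 + 4567\right) \left(\left(-11 - -56\right) - 4442\right) = 6800 \left(\left(-11 + 56\right) - 4442\right) = 6800 \left(45 - 4442\right) = 6800 \left(-4397\right) = -29899600$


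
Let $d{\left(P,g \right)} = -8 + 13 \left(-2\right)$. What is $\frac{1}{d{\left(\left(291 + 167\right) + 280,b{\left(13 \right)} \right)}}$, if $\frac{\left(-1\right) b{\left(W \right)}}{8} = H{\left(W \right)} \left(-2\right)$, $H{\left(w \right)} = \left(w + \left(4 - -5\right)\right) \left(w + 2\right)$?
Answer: $- \frac{1}{34} \approx -0.029412$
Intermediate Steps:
$H{\left(w \right)} = \left(2 + w\right) \left(9 + w\right)$ ($H{\left(w \right)} = \left(w + \left(4 + 5\right)\right) \left(2 + w\right) = \left(w + 9\right) \left(2 + w\right) = \left(9 + w\right) \left(2 + w\right) = \left(2 + w\right) \left(9 + w\right)$)
$b{\left(W \right)} = 288 + 16 W^{2} + 176 W$ ($b{\left(W \right)} = - 8 \left(18 + W^{2} + 11 W\right) \left(-2\right) = - 8 \left(-36 - 22 W - 2 W^{2}\right) = 288 + 16 W^{2} + 176 W$)
$d{\left(P,g \right)} = -34$ ($d{\left(P,g \right)} = -8 - 26 = -34$)
$\frac{1}{d{\left(\left(291 + 167\right) + 280,b{\left(13 \right)} \right)}} = \frac{1}{-34} = - \frac{1}{34}$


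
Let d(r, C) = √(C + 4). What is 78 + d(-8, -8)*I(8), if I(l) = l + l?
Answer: 78 + 32*I ≈ 78.0 + 32.0*I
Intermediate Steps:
d(r, C) = √(4 + C)
I(l) = 2*l
78 + d(-8, -8)*I(8) = 78 + √(4 - 8)*(2*8) = 78 + √(-4)*16 = 78 + (2*I)*16 = 78 + 32*I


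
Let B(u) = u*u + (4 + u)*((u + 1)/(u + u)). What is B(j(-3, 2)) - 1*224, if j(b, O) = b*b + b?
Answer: -1093/6 ≈ -182.17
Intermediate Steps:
j(b, O) = b + b² (j(b, O) = b² + b = b + b²)
B(u) = u² + (1 + u)*(4 + u)/(2*u) (B(u) = u² + (4 + u)*((1 + u)/((2*u))) = u² + (4 + u)*((1 + u)*(1/(2*u))) = u² + (4 + u)*((1 + u)/(2*u)) = u² + (1 + u)*(4 + u)/(2*u))
B(j(-3, 2)) - 1*224 = (5/2 + (-3*(1 - 3))² + (-3*(1 - 3))/2 + 2/((-3*(1 - 3)))) - 1*224 = (5/2 + (-3*(-2))² + (-3*(-2))/2 + 2/((-3*(-2)))) - 224 = (5/2 + 6² + (½)*6 + 2/6) - 224 = (5/2 + 36 + 3 + 2*(⅙)) - 224 = (5/2 + 36 + 3 + ⅓) - 224 = 251/6 - 224 = -1093/6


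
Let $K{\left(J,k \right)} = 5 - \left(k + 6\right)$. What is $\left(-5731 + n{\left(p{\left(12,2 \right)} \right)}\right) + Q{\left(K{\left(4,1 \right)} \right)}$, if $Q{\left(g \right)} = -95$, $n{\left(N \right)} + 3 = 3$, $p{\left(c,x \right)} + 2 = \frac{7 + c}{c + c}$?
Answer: $-5826$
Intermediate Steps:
$p{\left(c,x \right)} = -2 + \frac{7 + c}{2 c}$ ($p{\left(c,x \right)} = -2 + \frac{7 + c}{c + c} = -2 + \frac{7 + c}{2 c}$)
$n{\left(N \right)} = 0$ ($n{\left(N \right)} = -3 + 3 = 0$)
$K{\left(J,k \right)} = -1 - k$ ($K{\left(J,k \right)} = 5 - \left(6 + k\right) = -1 - k$)
$\left(-5731 + n{\left(p{\left(12,2 \right)} \right)}\right) + Q{\left(K{\left(4,1 \right)} \right)} = \left(-5731 + 0\right) - 95 = -5731 - 95 = -5826$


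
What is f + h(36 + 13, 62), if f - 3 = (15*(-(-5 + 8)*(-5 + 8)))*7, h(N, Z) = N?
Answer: -893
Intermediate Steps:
f = -942 (f = 3 + (15*(-(-5 + 8)*(-5 + 8)))*7 = 3 + (15*(-3*3))*7 = 3 + (15*(-1*9))*7 = 3 + (15*(-9))*7 = 3 - 135*7 = 3 - 945 = -942)
f + h(36 + 13, 62) = -942 + (36 + 13) = -942 + 49 = -893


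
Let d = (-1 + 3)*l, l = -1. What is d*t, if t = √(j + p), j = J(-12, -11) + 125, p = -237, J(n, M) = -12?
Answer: -4*I*√31 ≈ -22.271*I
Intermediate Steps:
j = 113 (j = -12 + 125 = 113)
t = 2*I*√31 (t = √(113 - 237) = √(-124) = 2*I*√31 ≈ 11.136*I)
d = -2 (d = (-1 + 3)*(-1) = 2*(-1) = -2)
d*t = -4*I*√31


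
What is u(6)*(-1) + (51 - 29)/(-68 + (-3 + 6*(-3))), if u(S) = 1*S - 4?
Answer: -200/89 ≈ -2.2472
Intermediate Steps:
u(S) = -4 + S (u(S) = S - 4 = -4 + S)
u(6)*(-1) + (51 - 29)/(-68 + (-3 + 6*(-3))) = (-4 + 6)*(-1) + (51 - 29)/(-68 + (-3 + 6*(-3))) = 2*(-1) + 22/(-68 + (-3 - 18)) = -2 + 22/(-68 - 21) = -2 + 22/(-89) = -2 + 22*(-1/89) = -2 - 22/89 = -200/89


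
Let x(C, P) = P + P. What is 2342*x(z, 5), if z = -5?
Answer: 23420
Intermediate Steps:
x(C, P) = 2*P
2342*x(z, 5) = 2342*(2*5) = 2342*10 = 23420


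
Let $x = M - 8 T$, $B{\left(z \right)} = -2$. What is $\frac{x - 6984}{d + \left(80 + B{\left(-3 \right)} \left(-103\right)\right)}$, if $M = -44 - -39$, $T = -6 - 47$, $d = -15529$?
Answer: $\frac{6565}{15243} \approx 0.43069$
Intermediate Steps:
$T = -53$
$M = -5$ ($M = -44 + 39 = -5$)
$x = 419$ ($x = -5 - -424 = -5 + 424 = 419$)
$\frac{x - 6984}{d + \left(80 + B{\left(-3 \right)} \left(-103\right)\right)} = \frac{419 - 6984}{-15529 + \left(80 - -206\right)} = - \frac{6565}{-15529 + \left(80 + 206\right)} = - \frac{6565}{-15529 + 286} = - \frac{6565}{-15243} = \left(-6565\right) \left(- \frac{1}{15243}\right) = \frac{6565}{15243}$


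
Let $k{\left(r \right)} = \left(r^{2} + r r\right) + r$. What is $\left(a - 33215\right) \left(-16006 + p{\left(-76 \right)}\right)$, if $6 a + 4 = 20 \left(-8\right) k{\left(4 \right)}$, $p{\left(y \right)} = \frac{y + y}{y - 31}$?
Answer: $\frac{58525487410}{107} \approx 5.4697 \cdot 10^{8}$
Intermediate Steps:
$p{\left(y \right)} = \frac{2 y}{-31 + y}$
$k{\left(r \right)} = r + 2 r^{2}$ ($k{\left(r \right)} = \left(r^{2} + r^{2}\right) + r = 2 r^{2} + r = r + 2 r^{2}$)
$a = - \frac{2882}{3}$ ($a = - \frac{2}{3} + \frac{20 \left(-8\right) 4 \left(1 + 2 \cdot 4\right)}{6} = - \frac{2}{3} + \frac{\left(-160\right) 4 \left(1 + 8\right)}{6} = - \frac{2}{3} + \frac{\left(-160\right) 4 \cdot 9}{6} = - \frac{2}{3} + \frac{\left(-160\right) 36}{6} = - \frac{2}{3} + \frac{1}{6} \left(-5760\right) = - \frac{2}{3} - 960 = - \frac{2882}{3} \approx -960.67$)
$\left(a - 33215\right) \left(-16006 + p{\left(-76 \right)}\right) = \left(- \frac{2882}{3} - 33215\right) \left(-16006 + 2 \left(-76\right) \frac{1}{-31 - 76}\right) = - \frac{102527 \left(-16006 + 2 \left(-76\right) \frac{1}{-107}\right)}{3} = - \frac{102527 \left(-16006 + 2 \left(-76\right) \left(- \frac{1}{107}\right)\right)}{3} = - \frac{102527 \left(-16006 + \frac{152}{107}\right)}{3} = \left(- \frac{102527}{3}\right) \left(- \frac{1712490}{107}\right) = \frac{58525487410}{107}$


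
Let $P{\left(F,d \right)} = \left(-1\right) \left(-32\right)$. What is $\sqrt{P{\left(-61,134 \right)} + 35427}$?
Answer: $\sqrt{35459} \approx 188.31$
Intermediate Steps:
$P{\left(F,d \right)} = 32$
$\sqrt{P{\left(-61,134 \right)} + 35427} = \sqrt{32 + 35427} = \sqrt{35459}$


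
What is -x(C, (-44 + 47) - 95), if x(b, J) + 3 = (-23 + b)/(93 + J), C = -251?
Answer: 277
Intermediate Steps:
x(b, J) = -3 + (-23 + b)/(93 + J)
-x(C, (-44 + 47) - 95) = -(-302 - 251 - 3*((-44 + 47) - 95))/(93 + ((-44 + 47) - 95)) = -(-302 - 251 - 3*(3 - 95))/(93 + (3 - 95)) = -(-302 - 251 - 3*(-92))/(93 - 92) = -(-302 - 251 + 276)/1 = -(-277) = -1*(-277) = 277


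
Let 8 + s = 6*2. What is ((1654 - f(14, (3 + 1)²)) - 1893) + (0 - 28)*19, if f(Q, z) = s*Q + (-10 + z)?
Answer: -833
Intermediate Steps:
s = 4 (s = -8 + 6*2 = -8 + 12 = 4)
f(Q, z) = -10 + z + 4*Q (f(Q, z) = 4*Q + (-10 + z) = -10 + z + 4*Q)
((1654 - f(14, (3 + 1)²)) - 1893) + (0 - 28)*19 = ((1654 - (-10 + (3 + 1)² + 4*14)) - 1893) + (0 - 28)*19 = ((1654 - (-10 + 4² + 56)) - 1893) - 28*19 = ((1654 - (-10 + 16 + 56)) - 1893) - 532 = ((1654 - 1*62) - 1893) - 532 = ((1654 - 62) - 1893) - 532 = (1592 - 1893) - 532 = -301 - 532 = -833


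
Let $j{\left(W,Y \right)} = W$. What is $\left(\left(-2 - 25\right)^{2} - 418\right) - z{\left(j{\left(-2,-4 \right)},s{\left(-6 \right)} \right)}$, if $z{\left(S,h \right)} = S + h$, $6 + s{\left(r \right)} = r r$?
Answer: $283$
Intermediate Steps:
$s{\left(r \right)} = -6 + r^{2}$ ($s{\left(r \right)} = -6 + r r = -6 + r^{2}$)
$\left(\left(-2 - 25\right)^{2} - 418\right) - z{\left(j{\left(-2,-4 \right)},s{\left(-6 \right)} \right)} = \left(\left(-2 - 25\right)^{2} - 418\right) - \left(-2 - \left(6 - \left(-6\right)^{2}\right)\right) = \left(\left(-27\right)^{2} - 418\right) - \left(-2 + \left(-6 + 36\right)\right) = \left(729 - 418\right) - \left(-2 + 30\right) = 311 - 28 = 283$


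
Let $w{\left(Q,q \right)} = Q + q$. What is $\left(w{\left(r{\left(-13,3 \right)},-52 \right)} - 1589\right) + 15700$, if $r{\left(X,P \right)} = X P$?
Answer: $14020$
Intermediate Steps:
$r{\left(X,P \right)} = P X$
$\left(w{\left(r{\left(-13,3 \right)},-52 \right)} - 1589\right) + 15700 = \left(\left(3 \left(-13\right) - 52\right) - 1589\right) + 15700 = \left(\left(-39 - 52\right) - 1589\right) + 15700 = \left(-91 - 1589\right) + 15700 = -1680 + 15700 = 14020$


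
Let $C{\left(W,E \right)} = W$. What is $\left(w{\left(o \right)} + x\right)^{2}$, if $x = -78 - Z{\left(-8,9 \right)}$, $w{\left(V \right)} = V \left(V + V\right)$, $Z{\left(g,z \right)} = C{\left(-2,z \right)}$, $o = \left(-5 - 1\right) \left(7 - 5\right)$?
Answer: $44944$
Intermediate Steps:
$o = -12$ ($o = \left(-6\right) 2 = -12$)
$Z{\left(g,z \right)} = -2$
$w{\left(V \right)} = 2 V^{2}$ ($w{\left(V \right)} = V 2 V = 2 V^{2}$)
$x = -76$ ($x = -78 - -2 = -78 + 2 = -76$)
$\left(w{\left(o \right)} + x\right)^{2} = \left(2 \left(-12\right)^{2} - 76\right)^{2} = \left(2 \cdot 144 - 76\right)^{2} = \left(288 - 76\right)^{2} = 212^{2} = 44944$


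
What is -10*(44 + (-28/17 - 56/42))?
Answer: -20920/51 ≈ -410.20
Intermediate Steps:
-10*(44 + (-28/17 - 56/42)) = -10*(44 + (-28*1/17 - 56*1/42)) = -10*(44 + (-28/17 - 4/3)) = -10*(44 - 152/51) = -10*2092/51 = -20920/51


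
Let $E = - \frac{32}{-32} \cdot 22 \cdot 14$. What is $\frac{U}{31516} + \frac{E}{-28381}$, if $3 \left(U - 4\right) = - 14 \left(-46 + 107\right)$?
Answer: $- \frac{26508793}{1341683394} \approx -0.019758$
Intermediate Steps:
$U = - \frac{842}{3}$ ($U = 4 + \frac{\left(-14\right) \left(-46 + 107\right)}{3} = 4 + \frac{\left(-14\right) 61}{3} = 4 + \frac{1}{3} \left(-854\right) = 4 - \frac{854}{3} = - \frac{842}{3} \approx -280.67$)
$E = 308$ ($E = \left(-32\right) \left(- \frac{1}{32}\right) 22 \cdot 14 = 1 \cdot 22 \cdot 14 = 22 \cdot 14 = 308$)
$\frac{U}{31516} + \frac{E}{-28381} = - \frac{842}{3 \cdot 31516} + \frac{308}{-28381} = \left(- \frac{842}{3}\right) \frac{1}{31516} + 308 \left(- \frac{1}{28381}\right) = - \frac{421}{47274} - \frac{308}{28381} = - \frac{26508793}{1341683394}$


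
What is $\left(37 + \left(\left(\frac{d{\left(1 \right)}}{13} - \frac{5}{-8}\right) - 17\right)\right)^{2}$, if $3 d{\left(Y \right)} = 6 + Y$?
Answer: $\frac{42133081}{97344} \approx 432.83$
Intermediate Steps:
$d{\left(Y \right)} = 2 + \frac{Y}{3}$ ($d{\left(Y \right)} = \frac{6 + Y}{3} = 2 + \frac{Y}{3}$)
$\left(37 + \left(\left(\frac{d{\left(1 \right)}}{13} - \frac{5}{-8}\right) - 17\right)\right)^{2} = \left(37 - \left(\frac{131}{8} - \frac{2 + \frac{1}{3} \cdot 1}{13}\right)\right)^{2} = \left(37 - \left(\frac{131}{8} - \left(2 + \frac{1}{3}\right) \frac{1}{13}\right)\right)^{2} = \left(37 + \left(\left(\frac{7}{3} \cdot \frac{1}{13} + \frac{5}{8}\right) - 17\right)\right)^{2} = \left(37 + \left(\left(\frac{7}{39} + \frac{5}{8}\right) - 17\right)\right)^{2} = \left(37 + \left(\frac{251}{312} - 17\right)\right)^{2} = \left(37 - \frac{5053}{312}\right)^{2} = \left(\frac{6491}{312}\right)^{2} = \frac{42133081}{97344}$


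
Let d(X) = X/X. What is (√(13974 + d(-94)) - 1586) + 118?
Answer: -1468 + 5*√559 ≈ -1349.8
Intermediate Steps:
d(X) = 1
(√(13974 + d(-94)) - 1586) + 118 = (√(13974 + 1) - 1586) + 118 = (√13975 - 1586) + 118 = (5*√559 - 1586) + 118 = (-1586 + 5*√559) + 118 = -1468 + 5*√559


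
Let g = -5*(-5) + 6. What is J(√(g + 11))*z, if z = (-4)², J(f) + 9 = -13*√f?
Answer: -144 - 208*42^(¼) ≈ -673.51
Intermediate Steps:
g = 31 (g = 25 + 6 = 31)
J(f) = -9 - 13*√f
z = 16
J(√(g + 11))*z = (-9 - 13*(31 + 11)^(¼))*16 = (-9 - 13*42^(¼))*16 = -144 - 208*42^(¼)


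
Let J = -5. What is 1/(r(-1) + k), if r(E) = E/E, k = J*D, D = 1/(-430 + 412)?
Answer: 18/23 ≈ 0.78261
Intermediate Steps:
D = -1/18 (D = 1/(-18) = -1/18 ≈ -0.055556)
k = 5/18 (k = -5*(-1/18) = 5/18 ≈ 0.27778)
r(E) = 1
1/(r(-1) + k) = 1/(1 + 5/18) = 1/(23/18) = 18/23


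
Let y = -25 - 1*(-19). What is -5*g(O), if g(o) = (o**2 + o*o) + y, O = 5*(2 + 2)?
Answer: -3970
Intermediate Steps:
O = 20 (O = 5*4 = 20)
y = -6 (y = -25 + 19 = -6)
g(o) = -6 + 2*o**2 (g(o) = (o**2 + o*o) - 6 = (o**2 + o**2) - 6 = 2*o**2 - 6 = -6 + 2*o**2)
-5*g(O) = -5*(-6 + 2*20**2) = -5*(-6 + 2*400) = -5*(-6 + 800) = -5*794 = -3970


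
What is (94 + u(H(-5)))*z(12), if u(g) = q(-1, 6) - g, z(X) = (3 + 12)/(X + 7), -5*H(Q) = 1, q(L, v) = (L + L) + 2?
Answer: 1413/19 ≈ 74.368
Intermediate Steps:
q(L, v) = 2 + 2*L (q(L, v) = 2*L + 2 = 2 + 2*L)
H(Q) = -1/5 (H(Q) = -1/5*1 = -1/5)
z(X) = 15/(7 + X)
u(g) = -g (u(g) = (2 + 2*(-1)) - g = (2 - 2) - g = 0 - g = -g)
(94 + u(H(-5)))*z(12) = (94 - 1*(-1/5))*(15/(7 + 12)) = (94 + 1/5)*(15/19) = 471*(15*(1/19))/5 = (471/5)*(15/19) = 1413/19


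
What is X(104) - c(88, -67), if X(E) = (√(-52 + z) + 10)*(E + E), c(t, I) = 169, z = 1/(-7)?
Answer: 1911 + 208*I*√2555/7 ≈ 1911.0 + 1502.0*I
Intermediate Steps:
z = -⅐ ≈ -0.14286
X(E) = 2*E*(10 + I*√2555/7) (X(E) = (√(-52 - ⅐) + 10)*(E + E) = (√(-365/7) + 10)*(2*E) = (I*√2555/7 + 10)*(2*E) = (10 + I*√2555/7)*(2*E) = 2*E*(10 + I*√2555/7))
X(104) - c(88, -67) = (2/7)*104*(70 + I*√2555) - 1*169 = (2080 + 208*I*√2555/7) - 169 = 1911 + 208*I*√2555/7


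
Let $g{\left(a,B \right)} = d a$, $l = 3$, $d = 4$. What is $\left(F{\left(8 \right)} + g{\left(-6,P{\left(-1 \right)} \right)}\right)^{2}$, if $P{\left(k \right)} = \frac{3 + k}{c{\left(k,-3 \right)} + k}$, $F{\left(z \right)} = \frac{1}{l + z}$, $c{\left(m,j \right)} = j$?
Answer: $\frac{69169}{121} \approx 571.64$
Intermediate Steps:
$F{\left(z \right)} = \frac{1}{3 + z}$
$P{\left(k \right)} = \frac{3 + k}{-3 + k}$
$g{\left(a,B \right)} = 4 a$
$\left(F{\left(8 \right)} + g{\left(-6,P{\left(-1 \right)} \right)}\right)^{2} = \left(\frac{1}{3 + 8} + 4 \left(-6\right)\right)^{2} = \left(\frac{1}{11} - 24\right)^{2} = \left(- \frac{263}{11}\right)^{2} = \frac{69169}{121}$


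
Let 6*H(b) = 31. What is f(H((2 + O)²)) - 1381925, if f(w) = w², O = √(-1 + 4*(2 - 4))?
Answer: -49748339/36 ≈ -1.3819e+6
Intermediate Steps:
O = 3*I (O = √(-1 + 4*(-2)) = √(-1 - 8) = √(-9) = 3*I ≈ 3.0*I)
H(b) = 31/6 (H(b) = (⅙)*31 = 31/6)
f(H((2 + O)²)) - 1381925 = (31/6)² - 1381925 = 961/36 - 1381925 = -49748339/36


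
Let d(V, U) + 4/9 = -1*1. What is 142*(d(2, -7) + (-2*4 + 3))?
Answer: -8236/9 ≈ -915.11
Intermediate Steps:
d(V, U) = -13/9 (d(V, U) = -4/9 - 1*1 = -4/9 - 1 = -13/9)
142*(d(2, -7) + (-2*4 + 3)) = 142*(-13/9 + (-2*4 + 3)) = 142*(-13/9 + (-8 + 3)) = 142*(-13/9 - 5) = 142*(-58/9) = -8236/9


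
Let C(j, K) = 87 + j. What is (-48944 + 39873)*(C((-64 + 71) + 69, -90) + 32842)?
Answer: -299388355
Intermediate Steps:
(-48944 + 39873)*(C((-64 + 71) + 69, -90) + 32842) = (-48944 + 39873)*((87 + ((-64 + 71) + 69)) + 32842) = -9071*((87 + (7 + 69)) + 32842) = -9071*((87 + 76) + 32842) = -9071*(163 + 32842) = -9071*33005 = -299388355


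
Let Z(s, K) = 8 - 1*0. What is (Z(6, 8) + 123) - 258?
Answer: -127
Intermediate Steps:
Z(s, K) = 8 (Z(s, K) = 8 + 0 = 8)
(Z(6, 8) + 123) - 258 = (8 + 123) - 258 = 131 - 258 = -127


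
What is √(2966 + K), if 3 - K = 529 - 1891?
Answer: √4331 ≈ 65.810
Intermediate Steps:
K = 1365 (K = 3 - (529 - 1891) = 3 - 1*(-1362) = 3 + 1362 = 1365)
√(2966 + K) = √(2966 + 1365) = √4331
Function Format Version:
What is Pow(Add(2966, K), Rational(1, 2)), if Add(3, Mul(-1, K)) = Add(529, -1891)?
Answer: Pow(4331, Rational(1, 2)) ≈ 65.810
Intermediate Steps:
K = 1365 (K = Add(3, Mul(-1, Add(529, -1891))) = Add(3, Mul(-1, -1362)) = Add(3, 1362) = 1365)
Pow(Add(2966, K), Rational(1, 2)) = Pow(Add(2966, 1365), Rational(1, 2)) = Pow(4331, Rational(1, 2))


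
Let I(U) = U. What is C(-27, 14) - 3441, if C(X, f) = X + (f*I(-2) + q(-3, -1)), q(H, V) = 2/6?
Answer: -10487/3 ≈ -3495.7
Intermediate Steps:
q(H, V) = 1/3 (q(H, V) = 2*(1/6) = 1/3)
C(X, f) = 1/3 + X - 2*f (C(X, f) = X + (f*(-2) + 1/3) = X + (-2*f + 1/3) = X + (1/3 - 2*f) = 1/3 + X - 2*f)
C(-27, 14) - 3441 = (1/3 - 27 - 2*14) - 3441 = (1/3 - 27 - 28) - 3441 = -164/3 - 3441 = -10487/3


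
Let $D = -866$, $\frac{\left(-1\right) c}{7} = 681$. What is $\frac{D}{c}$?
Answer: $\frac{866}{4767} \approx 0.18167$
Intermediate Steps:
$c = -4767$ ($c = \left(-7\right) 681 = -4767$)
$\frac{D}{c} = - \frac{866}{-4767} = \left(-866\right) \left(- \frac{1}{4767}\right) = \frac{866}{4767}$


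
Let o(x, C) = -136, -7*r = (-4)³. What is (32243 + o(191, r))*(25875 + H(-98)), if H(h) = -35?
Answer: 829644880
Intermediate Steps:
r = 64/7 (r = -⅐*(-4)³ = -⅐*(-64) = 64/7 ≈ 9.1429)
(32243 + o(191, r))*(25875 + H(-98)) = (32243 - 136)*(25875 - 35) = 32107*25840 = 829644880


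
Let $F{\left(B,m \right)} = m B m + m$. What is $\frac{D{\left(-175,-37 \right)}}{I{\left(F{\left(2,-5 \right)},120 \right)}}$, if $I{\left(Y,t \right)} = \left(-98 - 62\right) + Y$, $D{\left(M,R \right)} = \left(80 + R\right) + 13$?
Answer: $- \frac{56}{115} \approx -0.48696$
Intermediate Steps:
$F{\left(B,m \right)} = m + B m^{2}$ ($F{\left(B,m \right)} = B m m + m = B m^{2} + m = m + B m^{2}$)
$D{\left(M,R \right)} = 93 + R$
$I{\left(Y,t \right)} = -160 + Y$
$\frac{D{\left(-175,-37 \right)}}{I{\left(F{\left(2,-5 \right)},120 \right)}} = \frac{93 - 37}{-160 - 5 \left(1 + 2 \left(-5\right)\right)} = \frac{56}{-160 - 5 \left(1 - 10\right)} = \frac{56}{-160 - -45} = \frac{56}{-160 + 45} = \frac{56}{-115} = 56 \left(- \frac{1}{115}\right) = - \frac{56}{115}$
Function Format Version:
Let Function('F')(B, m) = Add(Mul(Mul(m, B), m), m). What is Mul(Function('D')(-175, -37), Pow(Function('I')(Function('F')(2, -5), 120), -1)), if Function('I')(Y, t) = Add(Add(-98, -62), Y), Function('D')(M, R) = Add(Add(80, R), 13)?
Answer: Rational(-56, 115) ≈ -0.48696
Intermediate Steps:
Function('F')(B, m) = Add(m, Mul(B, Pow(m, 2))) (Function('F')(B, m) = Add(Mul(Mul(B, m), m), m) = Add(Mul(B, Pow(m, 2)), m) = Add(m, Mul(B, Pow(m, 2))))
Function('D')(M, R) = Add(93, R)
Function('I')(Y, t) = Add(-160, Y)
Mul(Function('D')(-175, -37), Pow(Function('I')(Function('F')(2, -5), 120), -1)) = Mul(Add(93, -37), Pow(Add(-160, Mul(-5, Add(1, Mul(2, -5)))), -1)) = Mul(56, Pow(Add(-160, Mul(-5, Add(1, -10))), -1)) = Mul(56, Pow(Add(-160, Mul(-5, -9)), -1)) = Mul(56, Pow(Add(-160, 45), -1)) = Mul(56, Pow(-115, -1)) = Mul(56, Rational(-1, 115)) = Rational(-56, 115)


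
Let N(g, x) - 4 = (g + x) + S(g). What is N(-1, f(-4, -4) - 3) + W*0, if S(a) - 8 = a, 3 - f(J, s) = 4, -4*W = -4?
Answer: 6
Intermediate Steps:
W = 1 (W = -¼*(-4) = 1)
f(J, s) = -1 (f(J, s) = 3 - 1*4 = 3 - 4 = -1)
S(a) = 8 + a
N(g, x) = 12 + x + 2*g (N(g, x) = 4 + ((g + x) + (8 + g)) = 4 + (8 + x + 2*g) = 12 + x + 2*g)
N(-1, f(-4, -4) - 3) + W*0 = (12 + (-1 - 3) + 2*(-1)) + 1*0 = (12 - 4 - 2) + 0 = 6 + 0 = 6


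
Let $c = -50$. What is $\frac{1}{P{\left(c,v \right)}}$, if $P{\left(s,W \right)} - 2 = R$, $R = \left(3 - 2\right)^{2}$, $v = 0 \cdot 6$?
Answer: $\frac{1}{3} \approx 0.33333$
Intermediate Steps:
$v = 0$
$R = 1$ ($R = 1^{2} = 1$)
$P{\left(s,W \right)} = 3$ ($P{\left(s,W \right)} = 2 + 1 = 3$)
$\frac{1}{P{\left(c,v \right)}} = \frac{1}{3}$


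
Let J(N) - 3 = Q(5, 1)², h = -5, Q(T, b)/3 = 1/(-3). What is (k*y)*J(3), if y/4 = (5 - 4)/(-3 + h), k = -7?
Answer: 14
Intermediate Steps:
Q(T, b) = -1 (Q(T, b) = 3/(-3) = 3*(-⅓) = -1)
J(N) = 4 (J(N) = 3 + (-1)² = 3 + 1 = 4)
y = -½ (y = 4*((5 - 4)/(-3 - 5)) = 4*(1/(-8)) = 4*(1*(-⅛)) = 4*(-⅛) = -½ ≈ -0.50000)
(k*y)*J(3) = -7*(-½)*4 = (7/2)*4 = 14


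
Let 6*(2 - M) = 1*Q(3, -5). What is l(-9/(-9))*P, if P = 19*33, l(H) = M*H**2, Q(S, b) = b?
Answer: 3553/2 ≈ 1776.5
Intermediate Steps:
M = 17/6 (M = 2 - (-5)/6 = 2 - 1/6*(-5) = 2 + 5/6 = 17/6 ≈ 2.8333)
l(H) = 17*H**2/6
P = 627
l(-9/(-9))*P = (17*(-9/(-9))**2/6)*627 = (17*(-9*(-1/9))**2/6)*627 = ((17/6)*1**2)*627 = ((17/6)*1)*627 = (17/6)*627 = 3553/2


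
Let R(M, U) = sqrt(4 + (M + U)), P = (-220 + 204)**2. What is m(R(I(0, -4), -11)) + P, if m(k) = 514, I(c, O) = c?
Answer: 770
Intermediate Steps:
P = 256 (P = (-16)**2 = 256)
R(M, U) = sqrt(4 + M + U)
m(R(I(0, -4), -11)) + P = 514 + 256 = 770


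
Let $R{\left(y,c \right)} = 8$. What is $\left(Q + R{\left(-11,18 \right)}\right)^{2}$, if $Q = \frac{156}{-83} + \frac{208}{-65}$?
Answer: $\frac{1468944}{172225} \approx 8.5292$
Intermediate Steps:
$Q = - \frac{2108}{415}$ ($Q = 156 \left(- \frac{1}{83}\right) + 208 \left(- \frac{1}{65}\right) = - \frac{156}{83} - \frac{16}{5} = - \frac{2108}{415} \approx -5.0795$)
$\left(Q + R{\left(-11,18 \right)}\right)^{2} = \left(- \frac{2108}{415} + 8\right)^{2} = \left(\frac{1212}{415}\right)^{2} = \frac{1468944}{172225}$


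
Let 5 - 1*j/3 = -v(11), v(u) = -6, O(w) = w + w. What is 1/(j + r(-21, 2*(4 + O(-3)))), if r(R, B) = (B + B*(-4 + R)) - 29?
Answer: 1/64 ≈ 0.015625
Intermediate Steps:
O(w) = 2*w
r(R, B) = -29 + B + B*(-4 + R)
j = -3 (j = 15 - (-3)*(-6) = 15 - 3*6 = 15 - 18 = -3)
1/(j + r(-21, 2*(4 + O(-3)))) = 1/(-3 + (-29 - 6*(4 + 2*(-3)) + (2*(4 + 2*(-3)))*(-21))) = 1/(-3 + (-29 - 6*(4 - 6) + (2*(4 - 6))*(-21))) = 1/(-3 + (-29 - 6*(-2) + (2*(-2))*(-21))) = 1/(-3 + (-29 - 3*(-4) - 4*(-21))) = 1/(-3 + (-29 + 12 + 84)) = 1/(-3 + 67) = 1/64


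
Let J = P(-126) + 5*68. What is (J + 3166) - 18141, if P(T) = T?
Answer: -14761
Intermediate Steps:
J = 214 (J = -126 + 5*68 = -126 + 340 = 214)
(J + 3166) - 18141 = (214 + 3166) - 18141 = 3380 - 18141 = -14761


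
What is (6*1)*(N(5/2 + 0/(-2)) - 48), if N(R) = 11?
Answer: -222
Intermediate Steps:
(6*1)*(N(5/2 + 0/(-2)) - 48) = (6*1)*(11 - 48) = 6*(-37) = -222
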